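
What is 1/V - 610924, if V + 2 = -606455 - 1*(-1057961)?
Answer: -275834629695/451504 ≈ -6.1092e+5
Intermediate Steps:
V = 451504 (V = -2 + (-606455 - 1*(-1057961)) = -2 + (-606455 + 1057961) = -2 + 451506 = 451504)
1/V - 610924 = 1/451504 - 610924 = -275834629695/451504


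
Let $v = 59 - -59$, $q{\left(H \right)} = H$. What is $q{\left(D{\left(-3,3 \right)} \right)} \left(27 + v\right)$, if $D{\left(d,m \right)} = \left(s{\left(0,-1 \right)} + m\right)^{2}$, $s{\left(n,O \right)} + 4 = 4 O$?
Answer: $3625$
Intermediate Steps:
$s{\left(n,O \right)} = -4 + 4 O$
$D{\left(d,m \right)} = \left(-8 + m\right)^{2}$ ($D{\left(d,m \right)} = \left(\left(-4 + 4 \left(-1\right)\right) + m\right)^{2} = \left(\left(-4 - 4\right) + m\right)^{2} = \left(-8 + m\right)^{2}$)
$v = 118$ ($v = 59 + 59 = 118$)
$q{\left(D{\left(-3,3 \right)} \right)} \left(27 + v\right) = \left(-8 + 3\right)^{2} \left(27 + 118\right) = \left(-5\right)^{2} \cdot 145 = 25 \cdot 145 = 3625$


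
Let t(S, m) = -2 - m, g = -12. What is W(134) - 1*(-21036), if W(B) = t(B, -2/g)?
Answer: 126203/6 ≈ 21034.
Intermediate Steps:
W(B) = -13/6 (W(B) = -2 - (-2)/(-12) = -2 - (-2)*(-1)/12 = -2 - 1*1/6 = -2 - 1/6 = -13/6)
W(134) - 1*(-21036) = -13/6 - 1*(-21036) = -13/6 + 21036 = 126203/6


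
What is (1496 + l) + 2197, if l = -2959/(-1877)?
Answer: 6934720/1877 ≈ 3694.6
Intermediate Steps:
l = 2959/1877 (l = -2959*(-1/1877) = 2959/1877 ≈ 1.5765)
(1496 + l) + 2197 = (1496 + 2959/1877) + 2197 = 2810951/1877 + 2197 = 6934720/1877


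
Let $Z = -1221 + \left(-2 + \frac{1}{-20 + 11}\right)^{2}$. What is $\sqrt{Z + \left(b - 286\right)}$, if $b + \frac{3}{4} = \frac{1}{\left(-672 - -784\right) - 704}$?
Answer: $\frac{i \sqrt{2667181889}}{1332} \approx 38.772 i$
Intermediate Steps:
$b = - \frac{445}{592}$ ($b = - \frac{3}{4} + \frac{1}{\left(-672 - -784\right) - 704} = - \frac{3}{4} + \frac{1}{\left(-672 + 784\right) - 704} = - \frac{3}{4} + \frac{1}{112 - 704} = - \frac{3}{4} + \frac{1}{-592} = - \frac{3}{4} - \frac{1}{592} = - \frac{445}{592} \approx -0.75169$)
$Z = - \frac{98540}{81}$ ($Z = -1221 + \left(-2 + \frac{1}{-9}\right)^{2} = -1221 + \left(-2 - \frac{1}{9}\right)^{2} = -1221 + \left(- \frac{19}{9}\right)^{2} = -1221 + \frac{361}{81} = - \frac{98540}{81} \approx -1216.5$)
$\sqrt{Z + \left(b - 286\right)} = \sqrt{- \frac{98540}{81} - \frac{169757}{592}} = \sqrt{- \frac{72085997}{47952}} = \frac{i \sqrt{2667181889}}{1332}$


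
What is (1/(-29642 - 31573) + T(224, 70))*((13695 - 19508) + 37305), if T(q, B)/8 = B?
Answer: 1079558325308/61215 ≈ 1.7636e+7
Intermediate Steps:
T(q, B) = 8*B
(1/(-29642 - 31573) + T(224, 70))*((13695 - 19508) + 37305) = (1/(-29642 - 31573) + 8*70)*((13695 - 19508) + 37305) = (1/(-61215) + 560)*(-5813 + 37305) = (-1/61215 + 560)*31492 = (34280399/61215)*31492 = 1079558325308/61215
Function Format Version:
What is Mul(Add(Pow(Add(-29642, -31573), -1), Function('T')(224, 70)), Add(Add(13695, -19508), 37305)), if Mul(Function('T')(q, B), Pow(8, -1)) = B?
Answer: Rational(1079558325308, 61215) ≈ 1.7636e+7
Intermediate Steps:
Function('T')(q, B) = Mul(8, B)
Mul(Add(Pow(Add(-29642, -31573), -1), Function('T')(224, 70)), Add(Add(13695, -19508), 37305)) = Mul(Add(Pow(Add(-29642, -31573), -1), Mul(8, 70)), Add(Add(13695, -19508), 37305)) = Mul(Add(Pow(-61215, -1), 560), Add(-5813, 37305)) = Mul(Add(Rational(-1, 61215), 560), 31492) = Mul(Rational(34280399, 61215), 31492) = Rational(1079558325308, 61215)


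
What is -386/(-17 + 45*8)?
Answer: -386/343 ≈ -1.1254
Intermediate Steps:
-386/(-17 + 45*8) = -386/(-17 + 360) = -386/343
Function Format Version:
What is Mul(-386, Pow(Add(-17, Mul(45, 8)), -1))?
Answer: Rational(-386, 343) ≈ -1.1254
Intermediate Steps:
Mul(-386, Pow(Add(-17, Mul(45, 8)), -1)) = Mul(-386, Pow(Add(-17, 360), -1)) = Mul(-386, Pow(343, -1)) = Mul(-386, Rational(1, 343)) = Rational(-386, 343)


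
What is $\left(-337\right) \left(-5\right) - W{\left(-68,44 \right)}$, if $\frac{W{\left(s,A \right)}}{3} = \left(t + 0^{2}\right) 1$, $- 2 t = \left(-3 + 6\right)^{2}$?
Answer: $\frac{3397}{2} \approx 1698.5$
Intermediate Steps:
$t = - \frac{9}{2}$ ($t = - \frac{\left(-3 + 6\right)^{2}}{2} = - \frac{3^{2}}{2} = \left(- \frac{1}{2}\right) 9 = - \frac{9}{2} \approx -4.5$)
$W{\left(s,A \right)} = - \frac{27}{2}$ ($W{\left(s,A \right)} = 3 \left(- \frac{9}{2} + 0^{2}\right) 1 = 3 \left(- \frac{9}{2} + 0\right) 1 = 3 \left(\left(- \frac{9}{2}\right) 1\right) = 3 \left(- \frac{9}{2}\right) = - \frac{27}{2}$)
$\left(-337\right) \left(-5\right) - W{\left(-68,44 \right)} = \left(-337\right) \left(-5\right) - - \frac{27}{2} = 1685 + \frac{27}{2} = \frac{3397}{2}$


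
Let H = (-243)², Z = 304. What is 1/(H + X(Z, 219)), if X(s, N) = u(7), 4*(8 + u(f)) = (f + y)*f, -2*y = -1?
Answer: 8/472433 ≈ 1.6934e-5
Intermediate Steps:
y = ½ (y = -½*(-1) = ½ ≈ 0.50000)
u(f) = -8 + f*(½ + f)/4 (u(f) = -8 + ((f + ½)*f)/4 = -8 + ((½ + f)*f)/4 = -8 + (f*(½ + f))/4 = -8 + f*(½ + f)/4)
H = 59049
X(s, N) = 41/8 (X(s, N) = -8 + (¼)*7² + (⅛)*7 = -8 + (¼)*49 + 7/8 = -8 + 49/4 + 7/8 = 41/8)
1/(H + X(Z, 219)) = 1/(59049 + 41/8) = 1/(472433/8) = 8/472433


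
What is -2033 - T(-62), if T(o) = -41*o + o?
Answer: -4513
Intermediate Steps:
T(o) = -40*o
-2033 - T(-62) = -2033 - (-40)*(-62) = -2033 - 1*2480 = -2033 - 2480 = -4513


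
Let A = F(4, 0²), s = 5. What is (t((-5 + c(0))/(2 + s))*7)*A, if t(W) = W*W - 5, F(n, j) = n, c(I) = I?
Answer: -880/7 ≈ -125.71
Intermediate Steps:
t(W) = -5 + W² (t(W) = W² - 5 = -5 + W²)
A = 4
(t((-5 + c(0))/(2 + s))*7)*A = ((-5 + ((-5 + 0)/(2 + 5))²)*7)*4 = ((-5 + (-5/7)²)*7)*4 = ((-5 + 25/49)*7)*4 = -220/49*7*4 = -220/7*4 = -880/7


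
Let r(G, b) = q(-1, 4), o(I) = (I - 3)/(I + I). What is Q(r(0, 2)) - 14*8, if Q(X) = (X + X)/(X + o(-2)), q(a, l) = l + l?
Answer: -4080/37 ≈ -110.27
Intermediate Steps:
q(a, l) = 2*l
o(I) = (-3 + I)/(2*I) (o(I) = (-3 + I)/((2*I)) = (-3 + I)*(1/(2*I)) = (-3 + I)/(2*I))
r(G, b) = 8 (r(G, b) = 2*4 = 8)
Q(X) = 2*X/(5/4 + X) (Q(X) = (X + X)/(X + (½)*(-3 - 2)/(-2)) = (2*X)/(X + (½)*(-½)*(-5)) = (2*X)/(X + 5/4) = (2*X)/(5/4 + X) = 2*X/(5/4 + X))
Q(r(0, 2)) - 14*8 = 8*8/(5 + 4*8) - 14*8 = 8*8/(5 + 32) - 112 = 8*8/37 - 112 = 8*8*(1/37) - 112 = 64/37 - 112 = -4080/37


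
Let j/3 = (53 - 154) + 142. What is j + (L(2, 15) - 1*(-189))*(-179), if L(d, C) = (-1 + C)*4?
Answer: -43732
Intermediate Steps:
L(d, C) = -4 + 4*C
j = 123 (j = 3*((53 - 154) + 142) = 3*(-101 + 142) = 3*41 = 123)
j + (L(2, 15) - 1*(-189))*(-179) = 123 + ((-4 + 4*15) - 1*(-189))*(-179) = 123 + ((-4 + 60) + 189)*(-179) = 123 + (56 + 189)*(-179) = 123 + 245*(-179) = 123 - 43855 = -43732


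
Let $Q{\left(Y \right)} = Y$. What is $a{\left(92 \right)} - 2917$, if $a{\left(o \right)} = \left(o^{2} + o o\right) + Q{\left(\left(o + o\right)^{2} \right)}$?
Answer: $47867$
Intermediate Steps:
$a{\left(o \right)} = 6 o^{2}$ ($a{\left(o \right)} = \left(o^{2} + o o\right) + \left(o + o\right)^{2} = \left(o^{2} + o^{2}\right) + \left(2 o\right)^{2} = 2 o^{2} + 4 o^{2} = 6 o^{2}$)
$a{\left(92 \right)} - 2917 = 6 \cdot 92^{2} - 2917 = 6 \cdot 8464 - 2917 = 50784 - 2917 = 47867$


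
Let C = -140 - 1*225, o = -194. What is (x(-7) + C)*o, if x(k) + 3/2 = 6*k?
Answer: 79249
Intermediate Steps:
x(k) = -3/2 + 6*k
C = -365 (C = -140 - 225 = -365)
(x(-7) + C)*o = ((-3/2 + 6*(-7)) - 365)*(-194) = ((-3/2 - 42) - 365)*(-194) = (-87/2 - 365)*(-194) = -817/2*(-194) = 79249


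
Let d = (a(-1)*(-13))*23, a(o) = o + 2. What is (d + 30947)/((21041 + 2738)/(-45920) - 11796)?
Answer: -201050880/77385157 ≈ -2.5981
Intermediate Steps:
a(o) = 2 + o
d = -299 (d = ((2 - 1)*(-13))*23 = (1*(-13))*23 = -13*23 = -299)
(d + 30947)/((21041 + 2738)/(-45920) - 11796) = (-299 + 30947)/((21041 + 2738)/(-45920) - 11796) = 30648/(23779*(-1/45920) - 11796) = 30648/(-3397/6560 - 11796) = 30648/(-77385157/6560) = 30648*(-6560/77385157) = -201050880/77385157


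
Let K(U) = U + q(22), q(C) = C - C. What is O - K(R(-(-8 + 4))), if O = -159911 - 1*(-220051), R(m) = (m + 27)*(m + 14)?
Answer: 59582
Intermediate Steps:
q(C) = 0
R(m) = (14 + m)*(27 + m) (R(m) = (27 + m)*(14 + m) = (14 + m)*(27 + m))
K(U) = U (K(U) = U + 0 = U)
O = 60140 (O = -159911 + 220051 = 60140)
O - K(R(-(-8 + 4))) = 60140 - (378 + (-(-8 + 4))² + 41*(-(-8 + 4))) = 60140 - (378 + (-1*(-4))² + 41*(-1*(-4))) = 60140 - (378 + 4² + 41*4) = 60140 - (378 + 16 + 164) = 60140 - 1*558 = 60140 - 558 = 59582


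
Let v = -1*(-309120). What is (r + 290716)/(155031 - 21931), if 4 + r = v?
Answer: 149958/33275 ≈ 4.5066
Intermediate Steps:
v = 309120
r = 309116 (r = -4 + 309120 = 309116)
(r + 290716)/(155031 - 21931) = (309116 + 290716)/(155031 - 21931) = 599832/133100 = 599832*(1/133100) = 149958/33275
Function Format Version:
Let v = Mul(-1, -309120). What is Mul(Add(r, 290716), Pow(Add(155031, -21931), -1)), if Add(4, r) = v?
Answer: Rational(149958, 33275) ≈ 4.5066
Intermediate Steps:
v = 309120
r = 309116 (r = Add(-4, 309120) = 309116)
Mul(Add(r, 290716), Pow(Add(155031, -21931), -1)) = Mul(Add(309116, 290716), Pow(Add(155031, -21931), -1)) = Mul(599832, Pow(133100, -1)) = Mul(599832, Rational(1, 133100)) = Rational(149958, 33275)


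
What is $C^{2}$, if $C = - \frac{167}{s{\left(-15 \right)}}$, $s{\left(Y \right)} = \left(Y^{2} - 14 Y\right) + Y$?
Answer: $\frac{27889}{176400} \approx 0.1581$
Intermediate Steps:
$s{\left(Y \right)} = Y^{2} - 13 Y$
$C = - \frac{167}{420}$ ($C = - \frac{167}{\left(-15\right) \left(-13 - 15\right)} = - \frac{167}{\left(-15\right) \left(-28\right)} = - \frac{167}{420} \approx -0.39762$)
$C^{2} = \left(- \frac{167}{420}\right)^{2} = \frac{27889}{176400}$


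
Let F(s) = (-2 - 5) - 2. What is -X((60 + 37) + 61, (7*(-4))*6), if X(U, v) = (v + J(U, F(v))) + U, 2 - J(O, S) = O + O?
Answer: 324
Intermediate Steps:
F(s) = -9 (F(s) = -7 - 2 = -9)
J(O, S) = 2 - 2*O (J(O, S) = 2 - (O + O) = 2 - 2*O)
X(U, v) = 2 + v - U (X(U, v) = (v + (2 - 2*U)) + U = (2 + v - 2*U) + U = 2 + v - U)
-X((60 + 37) + 61, (7*(-4))*6) = -(2 + (7*(-4))*6 - ((60 + 37) + 61)) = -(2 - 28*6 - (97 + 61)) = -(2 - 168 - 1*158) = -(2 - 168 - 158) = -1*(-324) = 324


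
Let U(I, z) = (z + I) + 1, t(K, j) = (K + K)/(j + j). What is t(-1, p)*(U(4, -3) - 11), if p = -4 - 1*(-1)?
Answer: -3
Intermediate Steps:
p = -3 (p = -4 + 1 = -3)
t(K, j) = K/j (t(K, j) = (2*K)/((2*j)) = (2*K)*(1/(2*j)) = K/j)
U(I, z) = 1 + I + z (U(I, z) = (I + z) + 1 = 1 + I + z)
t(-1, p)*(U(4, -3) - 11) = (-1/(-3))*((1 + 4 - 3) - 11) = (-1*(-⅓))*(2 - 11) = (⅓)*(-9) = -3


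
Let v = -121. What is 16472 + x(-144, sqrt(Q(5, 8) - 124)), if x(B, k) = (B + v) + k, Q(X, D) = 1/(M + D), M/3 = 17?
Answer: 16207 + I*sqrt(431585)/59 ≈ 16207.0 + 11.135*I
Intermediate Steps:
M = 51 (M = 3*17 = 51)
Q(X, D) = 1/(51 + D)
x(B, k) = -121 + B + k (x(B, k) = (B - 121) + k = (-121 + B) + k = -121 + B + k)
16472 + x(-144, sqrt(Q(5, 8) - 124)) = 16472 + (-121 - 144 + sqrt(1/(51 + 8) - 124)) = 16472 + (-121 - 144 + sqrt(1/59 - 124)) = 16472 + (-121 - 144 + sqrt(-7315/59)) = 16472 + (-121 - 144 + I*sqrt(431585)/59) = 16472 + (-265 + I*sqrt(431585)/59) = 16207 + I*sqrt(431585)/59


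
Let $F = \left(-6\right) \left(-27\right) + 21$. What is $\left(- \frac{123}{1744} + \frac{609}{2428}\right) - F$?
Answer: $- \frac{193534401}{1058608} \approx -182.82$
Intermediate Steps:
$F = 183$ ($F = 162 + 21 = 183$)
$\left(- \frac{123}{1744} + \frac{609}{2428}\right) - F = \left(- \frac{123}{1744} + \frac{609}{2428}\right) - 183 = \frac{190863}{1058608} - 183 = - \frac{193534401}{1058608}$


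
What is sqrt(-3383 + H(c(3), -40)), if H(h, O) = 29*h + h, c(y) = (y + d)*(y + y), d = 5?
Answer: I*sqrt(1943) ≈ 44.079*I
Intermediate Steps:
c(y) = 2*y*(5 + y) (c(y) = (y + 5)*(y + y) = (5 + y)*(2*y) = 2*y*(5 + y))
H(h, O) = 30*h
sqrt(-3383 + H(c(3), -40)) = sqrt(-3383 + 30*(2*3*(5 + 3))) = sqrt(-3383 + 30*(2*3*8)) = sqrt(-3383 + 30*48) = sqrt(-3383 + 1440) = sqrt(-1943) = I*sqrt(1943)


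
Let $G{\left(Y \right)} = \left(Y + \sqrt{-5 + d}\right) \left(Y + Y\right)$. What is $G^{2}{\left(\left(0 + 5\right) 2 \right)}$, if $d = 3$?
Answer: $39200 + 8000 i \sqrt{2} \approx 39200.0 + 11314.0 i$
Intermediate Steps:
$G{\left(Y \right)} = 2 Y \left(Y + i \sqrt{2}\right)$ ($G{\left(Y \right)} = \left(Y + \sqrt{-5 + 3}\right) \left(Y + Y\right) = \left(Y + \sqrt{-2}\right) 2 Y = \left(Y + i \sqrt{2}\right) 2 Y = 2 Y \left(Y + i \sqrt{2}\right)$)
$G^{2}{\left(\left(0 + 5\right) 2 \right)} = \left(2 \left(0 + 5\right) 2 \left(\left(0 + 5\right) 2 + i \sqrt{2}\right)\right)^{2} = \left(2 \cdot 5 \cdot 2 \left(5 \cdot 2 + i \sqrt{2}\right)\right)^{2} = \left(2 \cdot 10 \left(10 + i \sqrt{2}\right)\right)^{2} = \left(200 + 20 i \sqrt{2}\right)^{2}$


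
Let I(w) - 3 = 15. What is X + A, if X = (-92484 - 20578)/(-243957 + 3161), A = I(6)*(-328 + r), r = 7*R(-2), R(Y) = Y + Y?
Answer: -771453853/120398 ≈ -6407.5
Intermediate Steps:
R(Y) = 2*Y
I(w) = 18 (I(w) = 3 + 15 = 18)
r = -28 (r = 7*(2*(-2)) = 7*(-4) = -28)
A = -6408 (A = 18*(-328 - 28) = 18*(-356) = -6408)
X = 56531/120398 (X = -113062/(-240796) = -113062*(-1/240796) = 56531/120398 ≈ 0.46953)
X + A = 56531/120398 - 6408 = -771453853/120398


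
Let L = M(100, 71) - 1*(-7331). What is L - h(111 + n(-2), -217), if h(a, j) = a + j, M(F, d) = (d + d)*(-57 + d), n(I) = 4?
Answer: 9421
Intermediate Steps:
M(F, d) = 2*d*(-57 + d) (M(F, d) = (2*d)*(-57 + d) = 2*d*(-57 + d))
L = 9319 (L = 2*71*(-57 + 71) - 1*(-7331) = 2*71*14 + 7331 = 1988 + 7331 = 9319)
L - h(111 + n(-2), -217) = 9319 - ((111 + 4) - 217) = 9319 - (115 - 217) = 9319 - 1*(-102) = 9319 + 102 = 9421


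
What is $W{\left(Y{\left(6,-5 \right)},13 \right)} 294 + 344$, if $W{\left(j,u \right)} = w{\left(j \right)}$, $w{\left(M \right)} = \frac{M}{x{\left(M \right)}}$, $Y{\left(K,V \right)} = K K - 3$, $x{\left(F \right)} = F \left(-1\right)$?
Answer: $50$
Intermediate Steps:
$x{\left(F \right)} = - F$
$Y{\left(K,V \right)} = -3 + K^{2}$ ($Y{\left(K,V \right)} = K^{2} - 3 = -3 + K^{2}$)
$w{\left(M \right)} = -1$ ($w{\left(M \right)} = \frac{M}{\left(-1\right) M} = M \left(- \frac{1}{M}\right) = -1$)
$W{\left(j,u \right)} = -1$
$W{\left(Y{\left(6,-5 \right)},13 \right)} 294 + 344 = \left(-1\right) 294 + 344 = -294 + 344 = 50$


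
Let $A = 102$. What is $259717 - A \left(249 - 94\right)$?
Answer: $243907$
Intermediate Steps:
$259717 - A \left(249 - 94\right) = 259717 - 102 \left(249 - 94\right) = 259717 - 102 \cdot 155 = 259717 - 15810 = 243907$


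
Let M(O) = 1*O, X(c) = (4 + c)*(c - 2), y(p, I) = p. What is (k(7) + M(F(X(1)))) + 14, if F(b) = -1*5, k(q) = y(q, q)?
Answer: 16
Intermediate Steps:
k(q) = q
X(c) = (-2 + c)*(4 + c) (X(c) = (4 + c)*(-2 + c) = (-2 + c)*(4 + c))
F(b) = -5
M(O) = O
(k(7) + M(F(X(1)))) + 14 = (7 - 5) + 14 = 2 + 14 = 16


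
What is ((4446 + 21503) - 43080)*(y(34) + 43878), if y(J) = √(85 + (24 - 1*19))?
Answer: -751674018 - 51393*√10 ≈ -7.5184e+8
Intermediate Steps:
y(J) = 3*√10 (y(J) = √(85 + (24 - 19)) = √(85 + 5) = √90 = 3*√10)
((4446 + 21503) - 43080)*(y(34) + 43878) = ((4446 + 21503) - 43080)*(3*√10 + 43878) = (25949 - 43080)*(43878 + 3*√10) = -17131*(43878 + 3*√10) = -751674018 - 51393*√10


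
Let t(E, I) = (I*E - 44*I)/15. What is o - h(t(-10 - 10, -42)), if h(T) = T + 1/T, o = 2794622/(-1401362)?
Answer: -568795388001/3139050880 ≈ -181.20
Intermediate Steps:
t(E, I) = -44*I/15 + E*I/15 (t(E, I) = (E*I - 44*I)*(1/15) = (-44*I + E*I)*(1/15) = -44*I/15 + E*I/15)
o = -1397311/700681 (o = 2794622*(-1/1401362) = -1397311/700681 ≈ -1.9942)
o - h(t(-10 - 10, -42)) = -1397311/700681 - ((1/15)*(-42)*(-44 + (-10 - 10)) + 1/((1/15)*(-42)*(-44 + (-10 - 10)))) = -1397311/700681 - ((1/15)*(-42)*(-44 - 20) + 1/((1/15)*(-42)*(-44 - 20))) = -1397311/700681 - ((1/15)*(-42)*(-64) + 1/((1/15)*(-42)*(-64))) = -1397311/700681 - (896/5 + 1/(896/5)) = -1397311/700681 - (896/5 + 5/896) = -1397311/700681 - 1*802841/4480 = -1397311/700681 - 802841/4480 = -568795388001/3139050880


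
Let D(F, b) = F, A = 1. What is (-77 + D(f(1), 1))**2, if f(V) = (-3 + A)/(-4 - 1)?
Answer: 146689/25 ≈ 5867.6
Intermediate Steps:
f(V) = 2/5 (f(V) = (-3 + 1)/(-4 - 1) = -2/(-5) = -2*(-1/5) = 2/5)
(-77 + D(f(1), 1))**2 = (-77 + 2/5)**2 = (-383/5)**2 = 146689/25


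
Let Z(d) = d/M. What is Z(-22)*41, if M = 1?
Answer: -902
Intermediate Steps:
Z(d) = d (Z(d) = d/1 = d*1 = d)
Z(-22)*41 = -22*41 = -902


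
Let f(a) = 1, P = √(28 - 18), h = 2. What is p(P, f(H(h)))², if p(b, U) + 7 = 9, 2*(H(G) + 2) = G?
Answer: 4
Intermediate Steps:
H(G) = -2 + G/2
P = √10 ≈ 3.1623
p(b, U) = 2 (p(b, U) = -7 + 9 = 2)
p(P, f(H(h)))² = 2² = 4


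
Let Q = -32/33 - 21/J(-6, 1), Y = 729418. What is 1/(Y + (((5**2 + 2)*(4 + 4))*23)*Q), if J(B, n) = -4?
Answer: 11/8257508 ≈ 1.3321e-6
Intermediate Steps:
Q = 565/132 (Q = -32/33 - 21/(-4) = -32*1/33 - 21*(-1/4) = -32/33 + 21/4 = 565/132 ≈ 4.2803)
1/(Y + (((5**2 + 2)*(4 + 4))*23)*Q) = 1/(729418 + (((5**2 + 2)*(4 + 4))*23)*(565/132)) = 1/(729418 + (((25 + 2)*8)*23)*(565/132)) = 1/(729418 + ((27*8)*23)*(565/132)) = 1/(729418 + (216*23)*(565/132)) = 1/(729418 + 4968*(565/132)) = 1/(729418 + 233910/11) = 1/(8257508/11) = 11/8257508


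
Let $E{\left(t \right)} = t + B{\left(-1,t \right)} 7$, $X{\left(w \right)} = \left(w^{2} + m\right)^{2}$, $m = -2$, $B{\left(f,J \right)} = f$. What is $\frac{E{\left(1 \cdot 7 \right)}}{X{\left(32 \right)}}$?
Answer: $0$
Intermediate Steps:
$X{\left(w \right)} = \left(-2 + w^{2}\right)^{2}$ ($X{\left(w \right)} = \left(w^{2} - 2\right)^{2} = \left(-2 + w^{2}\right)^{2}$)
$E{\left(t \right)} = -7 + t$ ($E{\left(t \right)} = t - 7 = -7 + t$)
$\frac{E{\left(1 \cdot 7 \right)}}{X{\left(32 \right)}} = \frac{-7 + 1 \cdot 7}{\left(-2 + 32^{2}\right)^{2}} = \frac{-7 + 7}{\left(-2 + 1024\right)^{2}} = \frac{0}{1022^{2}} = \frac{0}{1044484} = 0 \cdot \frac{1}{1044484} = 0$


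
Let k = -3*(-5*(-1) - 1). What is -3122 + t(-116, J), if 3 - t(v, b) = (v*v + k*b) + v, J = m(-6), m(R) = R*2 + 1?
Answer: -16591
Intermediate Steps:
m(R) = 1 + 2*R (m(R) = 2*R + 1 = 1 + 2*R)
J = -11 (J = 1 + 2*(-6) = 1 - 12 = -11)
k = -12 (k = -3*(5 - 1) = -3*4 = -12)
t(v, b) = 3 - v - v**2 + 12*b (t(v, b) = 3 - ((v*v - 12*b) + v) = 3 - ((v**2 - 12*b) + v) = 3 - (v + v**2 - 12*b) = 3 + (-v - v**2 + 12*b) = 3 - v - v**2 + 12*b)
-3122 + t(-116, J) = -3122 + (3 - 1*(-116) - 1*(-116)**2 + 12*(-11)) = -3122 + (3 + 116 - 1*13456 - 132) = -3122 + (3 + 116 - 13456 - 132) = -3122 - 13469 = -16591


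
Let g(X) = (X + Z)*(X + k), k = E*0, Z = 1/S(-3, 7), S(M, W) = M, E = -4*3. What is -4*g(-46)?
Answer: -25576/3 ≈ -8525.3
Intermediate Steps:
E = -12
Z = -⅓ (Z = 1/(-3) = -⅓ ≈ -0.33333)
k = 0 (k = -12*0 = 0)
g(X) = X*(-⅓ + X) (g(X) = (X - ⅓)*(X + 0) = (-⅓ + X)*X = X*(-⅓ + X))
-4*g(-46) = -(-184)*(-⅓ - 46) = -(-184)*(-139)/3 = -4*6394/3 = -25576/3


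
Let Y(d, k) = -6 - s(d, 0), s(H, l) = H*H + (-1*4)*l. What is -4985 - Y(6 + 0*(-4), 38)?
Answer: -4943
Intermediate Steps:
s(H, l) = H² - 4*l
Y(d, k) = -6 - d² (Y(d, k) = -6 - (d² - 4*0) = -6 - (d² + 0) = -6 - d²)
-4985 - Y(6 + 0*(-4), 38) = -4985 - (-6 - (6 + 0*(-4))²) = -4985 - (-6 - (6 + 0)²) = -4985 - (-6 - 1*6²) = -4985 - (-6 - 1*36) = -4985 - (-6 - 36) = -4985 - 1*(-42) = -4985 + 42 = -4943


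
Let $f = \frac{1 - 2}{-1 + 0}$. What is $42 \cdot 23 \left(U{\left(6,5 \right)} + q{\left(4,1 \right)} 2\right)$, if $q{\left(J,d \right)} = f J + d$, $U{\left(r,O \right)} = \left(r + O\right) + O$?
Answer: $25116$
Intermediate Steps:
$U{\left(r,O \right)} = r + 2 O$ ($U{\left(r,O \right)} = \left(O + r\right) + O = r + 2 O$)
$f = 1$ ($f = - \frac{1}{-1} = \left(-1\right) \left(-1\right) = 1$)
$q{\left(J,d \right)} = J + d$ ($q{\left(J,d \right)} = 1 J + d = J + d$)
$42 \cdot 23 \left(U{\left(6,5 \right)} + q{\left(4,1 \right)} 2\right) = 42 \cdot 23 \left(\left(6 + 2 \cdot 5\right) + \left(4 + 1\right) 2\right) = 966 \left(\left(6 + 10\right) + 5 \cdot 2\right) = 966 \left(16 + 10\right) = 966 \cdot 26 = 25116$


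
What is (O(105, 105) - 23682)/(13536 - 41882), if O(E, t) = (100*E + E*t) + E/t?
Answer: 1078/14173 ≈ 0.076060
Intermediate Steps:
O(E, t) = 100*E + E*t + E/t
(O(105, 105) - 23682)/(13536 - 41882) = (105*(1 + 105*(100 + 105))/105 - 23682)/(13536 - 41882) = (105*(1/105)*(1 + 105*205) - 23682)/(-28346) = (105*(1/105)*(1 + 21525) - 23682)*(-1/28346) = (105*(1/105)*21526 - 23682)*(-1/28346) = (21526 - 23682)*(-1/28346) = -2156*(-1/28346) = 1078/14173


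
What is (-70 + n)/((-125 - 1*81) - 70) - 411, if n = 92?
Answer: -56729/138 ≈ -411.08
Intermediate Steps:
(-70 + n)/((-125 - 1*81) - 70) - 411 = (-70 + 92)/((-125 - 1*81) - 70) - 411 = 22/((-125 - 81) - 70) - 411 = 22/(-206 - 70) - 411 = 22/(-276) - 411 = 22*(-1/276) - 411 = -11/138 - 411 = -56729/138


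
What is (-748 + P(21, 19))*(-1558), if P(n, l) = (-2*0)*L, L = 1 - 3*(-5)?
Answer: 1165384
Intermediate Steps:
L = 16 (L = 1 + 15 = 16)
P(n, l) = 0 (P(n, l) = -2*0*16 = 0*16 = 0)
(-748 + P(21, 19))*(-1558) = (-748 + 0)*(-1558) = -748*(-1558) = 1165384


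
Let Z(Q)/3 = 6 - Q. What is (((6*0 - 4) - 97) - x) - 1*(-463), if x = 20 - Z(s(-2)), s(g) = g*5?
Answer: 390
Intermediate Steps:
s(g) = 5*g
Z(Q) = 18 - 3*Q (Z(Q) = 3*(6 - Q) = 18 - 3*Q)
x = -28 (x = 20 - (18 - 15*(-2)) = 20 - (18 - 3*(-10)) = 20 - (18 + 30) = 20 - 1*48 = 20 - 48 = -28)
(((6*0 - 4) - 97) - x) - 1*(-463) = (((6*0 - 4) - 97) - 1*(-28)) - 1*(-463) = (((0 - 4) - 97) + 28) + 463 = ((-4 - 97) + 28) + 463 = (-101 + 28) + 463 = -73 + 463 = 390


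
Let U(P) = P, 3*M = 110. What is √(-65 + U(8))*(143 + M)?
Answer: 539*I*√57/3 ≈ 1356.5*I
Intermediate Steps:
M = 110/3 (M = (⅓)*110 = 110/3 ≈ 36.667)
√(-65 + U(8))*(143 + M) = √(-65 + 8)*(143 + 110/3) = √(-57)*(539/3) = (I*√57)*(539/3) = 539*I*√57/3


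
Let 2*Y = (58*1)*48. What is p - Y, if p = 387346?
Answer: 385954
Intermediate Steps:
Y = 1392 (Y = ((58*1)*48)/2 = (58*48)/2 = (½)*2784 = 1392)
p - Y = 387346 - 1*1392 = 387346 - 1392 = 385954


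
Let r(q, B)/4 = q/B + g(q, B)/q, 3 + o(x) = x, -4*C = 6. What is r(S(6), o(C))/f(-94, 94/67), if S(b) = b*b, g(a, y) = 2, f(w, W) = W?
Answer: -9581/423 ≈ -22.650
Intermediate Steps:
C = -3/2 (C = -1/4*6 = -3/2 ≈ -1.5000)
o(x) = -3 + x
S(b) = b**2
r(q, B) = 8/q + 4*q/B (r(q, B) = 4*(q/B + 2/q) = 4*(2/q + q/B) = 8/q + 4*q/B)
r(S(6), o(C))/f(-94, 94/67) = (8/(6**2) + 4*6**2/(-3 - 3/2))/((94/67)) = (8/36 + 4*36/(-9/2))/((94*(1/67))) = (8*(1/36) + 4*36*(-2/9))/(94/67) = (2/9 - 32)*(67/94) = -286/9*67/94 = -9581/423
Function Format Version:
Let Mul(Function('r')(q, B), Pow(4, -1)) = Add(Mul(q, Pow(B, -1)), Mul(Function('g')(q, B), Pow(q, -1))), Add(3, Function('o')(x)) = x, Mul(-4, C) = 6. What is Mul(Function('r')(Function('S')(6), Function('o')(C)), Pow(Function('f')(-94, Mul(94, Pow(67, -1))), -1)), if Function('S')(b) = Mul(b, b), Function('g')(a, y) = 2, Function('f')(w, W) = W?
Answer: Rational(-9581, 423) ≈ -22.650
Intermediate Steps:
C = Rational(-3, 2) (C = Mul(Rational(-1, 4), 6) = Rational(-3, 2) ≈ -1.5000)
Function('o')(x) = Add(-3, x)
Function('S')(b) = Pow(b, 2)
Function('r')(q, B) = Add(Mul(8, Pow(q, -1)), Mul(4, q, Pow(B, -1))) (Function('r')(q, B) = Mul(4, Add(Mul(q, Pow(B, -1)), Mul(2, Pow(q, -1)))) = Mul(4, Add(Mul(2, Pow(q, -1)), Mul(q, Pow(B, -1)))) = Add(Mul(8, Pow(q, -1)), Mul(4, q, Pow(B, -1))))
Mul(Function('r')(Function('S')(6), Function('o')(C)), Pow(Function('f')(-94, Mul(94, Pow(67, -1))), -1)) = Mul(Add(Mul(8, Pow(Pow(6, 2), -1)), Mul(4, Pow(6, 2), Pow(Add(-3, Rational(-3, 2)), -1))), Pow(Mul(94, Pow(67, -1)), -1)) = Mul(Add(Mul(8, Pow(36, -1)), Mul(4, 36, Pow(Rational(-9, 2), -1))), Pow(Mul(94, Rational(1, 67)), -1)) = Mul(Add(Mul(8, Rational(1, 36)), Mul(4, 36, Rational(-2, 9))), Pow(Rational(94, 67), -1)) = Mul(Add(Rational(2, 9), -32), Rational(67, 94)) = Mul(Rational(-286, 9), Rational(67, 94)) = Rational(-9581, 423)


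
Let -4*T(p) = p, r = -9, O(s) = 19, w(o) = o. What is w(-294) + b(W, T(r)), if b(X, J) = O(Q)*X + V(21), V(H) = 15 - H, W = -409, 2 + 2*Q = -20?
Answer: -8071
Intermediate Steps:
Q = -11 (Q = -1 + (½)*(-20) = -1 - 10 = -11)
T(p) = -p/4
b(X, J) = -6 + 19*X (b(X, J) = 19*X + (15 - 1*21) = 19*X + (15 - 21) = 19*X - 6 = -6 + 19*X)
w(-294) + b(W, T(r)) = -294 + (-6 + 19*(-409)) = -294 + (-6 - 7771) = -294 - 7777 = -8071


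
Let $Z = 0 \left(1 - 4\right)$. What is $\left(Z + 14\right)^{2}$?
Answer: $196$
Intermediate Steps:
$Z = 0$ ($Z = 0 \left(-3\right) = 0$)
$\left(Z + 14\right)^{2} = \left(0 + 14\right)^{2} = 14^{2} = 196$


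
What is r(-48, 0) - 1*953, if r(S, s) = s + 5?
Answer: -948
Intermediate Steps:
r(S, s) = 5 + s
r(-48, 0) - 1*953 = (5 + 0) - 1*953 = 5 - 953 = -948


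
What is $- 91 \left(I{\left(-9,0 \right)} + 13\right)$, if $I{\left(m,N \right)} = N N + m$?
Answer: $-364$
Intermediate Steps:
$I{\left(m,N \right)} = m + N^{2}$ ($I{\left(m,N \right)} = N^{2} + m = m + N^{2}$)
$- 91 \left(I{\left(-9,0 \right)} + 13\right) = - 91 \left(\left(-9 + 0^{2}\right) + 13\right) = - 91 \left(\left(-9 + 0\right) + 13\right) = - 91 \left(-9 + 13\right) = \left(-91\right) 4 = -364$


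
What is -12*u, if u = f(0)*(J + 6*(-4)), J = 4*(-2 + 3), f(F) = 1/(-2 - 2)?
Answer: -60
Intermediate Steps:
f(F) = -¼ (f(F) = 1/(-4) = -¼)
J = 4 (J = 4*1 = 4)
u = 5 (u = -(4 + 6*(-4))/4 = -(4 - 24)/4 = -¼*(-20) = 5)
-12*u = -12*5 = -60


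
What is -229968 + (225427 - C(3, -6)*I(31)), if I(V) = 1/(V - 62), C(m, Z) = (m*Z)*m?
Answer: -140825/31 ≈ -4542.7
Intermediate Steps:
C(m, Z) = Z*m² (C(m, Z) = (Z*m)*m = Z*m²)
I(V) = 1/(-62 + V)
-229968 + (225427 - C(3, -6)*I(31)) = -229968 + (225427 - (-6*3²)/(-62 + 31)) = -229968 + (225427 - (-6*9)/(-31)) = -229968 + (225427 - (-54)*(-1)/31) = -229968 + (225427 - 1*54/31) = -229968 + (225427 - 54/31) = -229968 + 6988183/31 = -140825/31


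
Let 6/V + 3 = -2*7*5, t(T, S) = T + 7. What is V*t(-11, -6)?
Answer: 24/73 ≈ 0.32877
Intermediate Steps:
t(T, S) = 7 + T
V = -6/73 (V = 6/(-3 - 2*7*5) = 6/(-3 - 14*5) = 6/(-3 - 70) = 6/(-73) = 6*(-1/73) = -6/73 ≈ -0.082192)
V*t(-11, -6) = -6*(7 - 11)/73 = -6/73*(-4) = 24/73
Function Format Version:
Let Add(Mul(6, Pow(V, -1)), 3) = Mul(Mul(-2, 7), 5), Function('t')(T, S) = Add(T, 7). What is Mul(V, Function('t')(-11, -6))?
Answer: Rational(24, 73) ≈ 0.32877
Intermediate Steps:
Function('t')(T, S) = Add(7, T)
V = Rational(-6, 73) (V = Mul(6, Pow(Add(-3, Mul(Mul(-2, 7), 5)), -1)) = Mul(6, Pow(Add(-3, Mul(-14, 5)), -1)) = Mul(6, Pow(Add(-3, -70), -1)) = Mul(6, Pow(-73, -1)) = Mul(6, Rational(-1, 73)) = Rational(-6, 73) ≈ -0.082192)
Mul(V, Function('t')(-11, -6)) = Mul(Rational(-6, 73), Add(7, -11)) = Mul(Rational(-6, 73), -4) = Rational(24, 73)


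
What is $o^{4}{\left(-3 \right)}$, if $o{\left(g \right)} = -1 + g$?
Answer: $256$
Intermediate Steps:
$o^{4}{\left(-3 \right)} = \left(-1 - 3\right)^{4} = \left(-4\right)^{4} = 256$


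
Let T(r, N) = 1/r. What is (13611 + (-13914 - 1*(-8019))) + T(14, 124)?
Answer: 108025/14 ≈ 7716.1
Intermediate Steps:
(13611 + (-13914 - 1*(-8019))) + T(14, 124) = (13611 + (-13914 - 1*(-8019))) + 1/14 = (13611 + (-13914 + 8019)) + 1/14 = (13611 - 5895) + 1/14 = 7716 + 1/14 = 108025/14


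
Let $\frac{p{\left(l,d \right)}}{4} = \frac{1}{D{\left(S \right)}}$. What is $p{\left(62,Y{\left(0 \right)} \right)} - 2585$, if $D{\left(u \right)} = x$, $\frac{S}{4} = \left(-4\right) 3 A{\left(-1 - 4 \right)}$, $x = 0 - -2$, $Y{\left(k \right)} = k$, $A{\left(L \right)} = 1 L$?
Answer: $-2583$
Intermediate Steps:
$A{\left(L \right)} = L$
$x = 2$ ($x = 0 + 2 = 2$)
$S = 240$ ($S = 4 \left(-4\right) 3 \left(-1 - 4\right) = 4 \left(\left(-12\right) \left(-5\right)\right) = 4 \cdot 60 = 240$)
$D{\left(u \right)} = 2$
$p{\left(l,d \right)} = 2$ ($p{\left(l,d \right)} = \frac{4}{2} = 4 \cdot \frac{1}{2} = 2$)
$p{\left(62,Y{\left(0 \right)} \right)} - 2585 = 2 - 2585 = -2583$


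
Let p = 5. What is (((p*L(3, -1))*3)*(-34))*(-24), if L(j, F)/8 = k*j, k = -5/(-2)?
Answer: 734400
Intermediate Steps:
k = 5/2 (k = -5*(-½) = 5/2 ≈ 2.5000)
L(j, F) = 20*j (L(j, F) = 8*(5*j/2) = 20*j)
(((p*L(3, -1))*3)*(-34))*(-24) = (((5*(20*3))*3)*(-34))*(-24) = (((5*60)*3)*(-34))*(-24) = ((300*3)*(-34))*(-24) = (900*(-34))*(-24) = -30600*(-24) = 734400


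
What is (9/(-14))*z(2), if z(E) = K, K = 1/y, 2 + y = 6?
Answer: -9/56 ≈ -0.16071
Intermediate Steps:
y = 4 (y = -2 + 6 = 4)
K = 1/4 ≈ 0.25000
z(E) = 1/4
(9/(-14))*z(2) = (9/(-14))*(1/4) = (9*(-1/14))*(1/4) = -9/14*1/4 = -9/56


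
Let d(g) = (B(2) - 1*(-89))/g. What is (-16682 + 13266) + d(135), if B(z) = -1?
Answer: -461072/135 ≈ -3415.3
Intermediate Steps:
d(g) = 88/g (d(g) = (-1 - 1*(-89))/g = (-1 + 89)/g = 88/g)
(-16682 + 13266) + d(135) = (-16682 + 13266) + 88/135 = -3416 + 88*(1/135) = -3416 + 88/135 = -461072/135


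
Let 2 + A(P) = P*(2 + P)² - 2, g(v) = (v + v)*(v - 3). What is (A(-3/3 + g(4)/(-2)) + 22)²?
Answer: 729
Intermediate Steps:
g(v) = 2*v*(-3 + v) (g(v) = (2*v)*(-3 + v) = 2*v*(-3 + v))
A(P) = -4 + P*(2 + P)² (A(P) = -2 + (P*(2 + P)² - 2) = -2 + (-2 + P*(2 + P)²) = -4 + P*(2 + P)²)
(A(-3/3 + g(4)/(-2)) + 22)² = ((-4 + (-3/3 + (2*4*(-3 + 4))/(-2))*(2 + (-3/3 + (2*4*(-3 + 4))/(-2)))²) + 22)² = ((-4 + (-3*⅓ + (2*4*1)*(-½))*(2 + (-3*⅓ + (2*4*1)*(-½)))²) + 22)² = ((-4 + (-1 + 8*(-½))*(2 + (-1 + 8*(-½)))²) + 22)² = ((-4 + (-1 - 4)*(2 + (-1 - 4))²) + 22)² = ((-4 - 5*(2 - 5)²) + 22)² = ((-4 - 5*(-3)²) + 22)² = ((-4 - 5*9) + 22)² = ((-4 - 45) + 22)² = (-49 + 22)² = (-27)² = 729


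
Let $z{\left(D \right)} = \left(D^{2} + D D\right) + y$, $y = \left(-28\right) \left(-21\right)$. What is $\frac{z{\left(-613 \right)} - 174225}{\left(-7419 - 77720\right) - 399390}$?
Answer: $- \frac{577901}{484529} \approx -1.1927$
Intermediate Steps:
$y = 588$
$z{\left(D \right)} = 588 + 2 D^{2}$ ($z{\left(D \right)} = \left(D^{2} + D D\right) + 588 = \left(D^{2} + D^{2}\right) + 588 = 2 D^{2} + 588 = 588 + 2 D^{2}$)
$\frac{z{\left(-613 \right)} - 174225}{\left(-7419 - 77720\right) - 399390} = \frac{\left(588 + 2 \left(-613\right)^{2}\right) - 174225}{\left(-7419 - 77720\right) - 399390} = \frac{\left(588 + 2 \cdot 375769\right) - 174225}{-85139 - 399390} = \frac{\left(588 + 751538\right) - 174225}{-484529} = \left(752126 - 174225\right) \left(- \frac{1}{484529}\right) = 577901 \left(- \frac{1}{484529}\right) = - \frac{577901}{484529}$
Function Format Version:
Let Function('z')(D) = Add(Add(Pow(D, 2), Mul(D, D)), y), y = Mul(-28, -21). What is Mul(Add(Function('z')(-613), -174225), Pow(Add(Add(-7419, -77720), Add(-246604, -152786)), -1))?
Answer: Rational(-577901, 484529) ≈ -1.1927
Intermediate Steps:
y = 588
Function('z')(D) = Add(588, Mul(2, Pow(D, 2))) (Function('z')(D) = Add(Add(Pow(D, 2), Mul(D, D)), 588) = Add(Add(Pow(D, 2), Pow(D, 2)), 588) = Add(Mul(2, Pow(D, 2)), 588) = Add(588, Mul(2, Pow(D, 2))))
Mul(Add(Function('z')(-613), -174225), Pow(Add(Add(-7419, -77720), Add(-246604, -152786)), -1)) = Mul(Add(Add(588, Mul(2, Pow(-613, 2))), -174225), Pow(Add(Add(-7419, -77720), Add(-246604, -152786)), -1)) = Mul(Add(Add(588, Mul(2, 375769)), -174225), Pow(Add(-85139, -399390), -1)) = Mul(Add(Add(588, 751538), -174225), Pow(-484529, -1)) = Mul(Add(752126, -174225), Rational(-1, 484529)) = Mul(577901, Rational(-1, 484529)) = Rational(-577901, 484529)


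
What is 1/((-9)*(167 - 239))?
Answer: 1/648 ≈ 0.0015432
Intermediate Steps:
1/((-9)*(167 - 239)) = -1/9/(-72) = -1/9*(-1/72) = 1/648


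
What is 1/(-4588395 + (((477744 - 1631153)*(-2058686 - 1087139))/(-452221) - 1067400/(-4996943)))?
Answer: -322817508629/4071360209036987080 ≈ -7.9290e-8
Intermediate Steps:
1/(-4588395 + (((477744 - 1631153)*(-2058686 - 1087139))/(-452221) - 1067400/(-4996943))) = 1/(-4588395 + (-1153409*(-3145825)*(-1/452221) - 1067400*(-1/4996943))) = 1/(-4588395 + (3628422867425*(-1/452221) + 1067400/4996943)) = 1/(-4588395 + (-3628422867425/452221 + 1067400/4996943)) = 1/(-4588395 - 2590145966531226625/322817508629) = 1/(-4071360209036987080/322817508629) = -322817508629/4071360209036987080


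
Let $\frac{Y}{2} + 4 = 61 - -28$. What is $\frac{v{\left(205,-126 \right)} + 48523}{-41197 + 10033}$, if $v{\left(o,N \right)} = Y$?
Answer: $- \frac{16231}{10388} \approx -1.5625$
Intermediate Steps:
$Y = 170$ ($Y = -8 + 2 \left(61 - -28\right) = -8 + 2 \left(61 + 28\right) = -8 + 2 \cdot 89 = -8 + 178 = 170$)
$v{\left(o,N \right)} = 170$
$\frac{v{\left(205,-126 \right)} + 48523}{-41197 + 10033} = \frac{170 + 48523}{-41197 + 10033} = \frac{48693}{-31164} = 48693 \left(- \frac{1}{31164}\right) = - \frac{16231}{10388}$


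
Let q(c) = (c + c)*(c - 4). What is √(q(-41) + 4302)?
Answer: 6*√222 ≈ 89.398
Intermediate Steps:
q(c) = 2*c*(-4 + c) (q(c) = (2*c)*(-4 + c) = 2*c*(-4 + c))
√(q(-41) + 4302) = √(2*(-41)*(-4 - 41) + 4302) = √(2*(-41)*(-45) + 4302) = √(3690 + 4302) = √7992 = 6*√222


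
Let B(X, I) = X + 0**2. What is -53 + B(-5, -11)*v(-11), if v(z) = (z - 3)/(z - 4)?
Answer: -173/3 ≈ -57.667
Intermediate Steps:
v(z) = (-3 + z)/(-4 + z)
B(X, I) = X (B(X, I) = X + 0 = X)
-53 + B(-5, -11)*v(-11) = -53 - 5*(-3 - 11)/(-4 - 11) = -53 - 5*(-14)/(-15) = -53 - (-1)*(-14)/3 = -53 - 5*14/15 = -53 - 14/3 = -173/3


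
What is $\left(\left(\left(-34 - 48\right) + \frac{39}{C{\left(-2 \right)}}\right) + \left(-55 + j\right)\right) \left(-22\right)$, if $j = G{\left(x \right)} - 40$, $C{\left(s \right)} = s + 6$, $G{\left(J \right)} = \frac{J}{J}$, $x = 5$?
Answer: $\frac{7315}{2} \approx 3657.5$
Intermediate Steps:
$G{\left(J \right)} = 1$
$C{\left(s \right)} = 6 + s$
$j = -39$ ($j = 1 - 40 = -39$)
$\left(\left(\left(-34 - 48\right) + \frac{39}{C{\left(-2 \right)}}\right) + \left(-55 + j\right)\right) \left(-22\right) = \left(\left(\left(-34 - 48\right) + \frac{39}{6 - 2}\right) - 94\right) \left(-22\right) = \left(\left(-82 + \frac{39}{4}\right) - 94\right) \left(-22\right) = \left(- \frac{289}{4} - 94\right) \left(-22\right) = \left(- \frac{665}{4}\right) \left(-22\right) = \frac{7315}{2}$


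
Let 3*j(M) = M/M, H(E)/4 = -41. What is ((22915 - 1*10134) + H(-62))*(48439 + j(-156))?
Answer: 1833477206/3 ≈ 6.1116e+8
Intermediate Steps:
H(E) = -164 (H(E) = 4*(-41) = -164)
j(M) = 1/3 (j(M) = (M/M)/3 = (1/3)*1 = 1/3)
((22915 - 1*10134) + H(-62))*(48439 + j(-156)) = ((22915 - 1*10134) - 164)*(48439 + 1/3) = ((22915 - 10134) - 164)*(145318/3) = (12781 - 164)*(145318/3) = 12617*(145318/3) = 1833477206/3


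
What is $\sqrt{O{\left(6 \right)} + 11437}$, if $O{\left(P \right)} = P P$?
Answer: $\sqrt{11473} \approx 107.11$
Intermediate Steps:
$O{\left(P \right)} = P^{2}$
$\sqrt{O{\left(6 \right)} + 11437} = \sqrt{6^{2} + 11437} = \sqrt{36 + 11437} = \sqrt{11473}$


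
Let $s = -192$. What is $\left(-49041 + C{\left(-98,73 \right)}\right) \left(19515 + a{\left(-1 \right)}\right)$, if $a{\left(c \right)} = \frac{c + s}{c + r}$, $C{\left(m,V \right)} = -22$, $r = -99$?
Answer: $- \frac{95755913659}{100} \approx -9.5756 \cdot 10^{8}$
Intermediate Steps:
$a{\left(c \right)} = \frac{-192 + c}{-99 + c}$ ($a{\left(c \right)} = \frac{c - 192}{c - 99} = \frac{-192 + c}{-99 + c}$)
$\left(-49041 + C{\left(-98,73 \right)}\right) \left(19515 + a{\left(-1 \right)}\right) = \left(-49041 - 22\right) \left(19515 + \frac{-192 - 1}{-99 - 1}\right) = - 49063 \left(19515 + \frac{1}{-100} \left(-193\right)\right) = - 49063 \left(19515 - - \frac{193}{100}\right) = - 49063 \left(19515 + \frac{193}{100}\right) = \left(-49063\right) \frac{1951693}{100} = - \frac{95755913659}{100}$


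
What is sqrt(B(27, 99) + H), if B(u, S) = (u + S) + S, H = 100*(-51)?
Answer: 5*I*sqrt(195) ≈ 69.821*I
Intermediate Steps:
H = -5100
B(u, S) = u + 2*S (B(u, S) = (S + u) + S = u + 2*S)
sqrt(B(27, 99) + H) = sqrt((27 + 2*99) - 5100) = sqrt((27 + 198) - 5100) = sqrt(225 - 5100) = sqrt(-4875) = 5*I*sqrt(195)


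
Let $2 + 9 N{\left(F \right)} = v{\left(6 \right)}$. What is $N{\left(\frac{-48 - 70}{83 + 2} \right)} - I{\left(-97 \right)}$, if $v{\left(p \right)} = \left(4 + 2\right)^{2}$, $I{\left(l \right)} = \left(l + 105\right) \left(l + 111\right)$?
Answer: $- \frac{974}{9} \approx -108.22$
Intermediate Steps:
$I{\left(l \right)} = \left(105 + l\right) \left(111 + l\right)$
$v{\left(p \right)} = 36$ ($v{\left(p \right)} = 6^{2} = 36$)
$N{\left(F \right)} = \frac{34}{9}$ ($N{\left(F \right)} = - \frac{2}{9} + \frac{1}{9} \cdot 36 = - \frac{2}{9} + 4 = \frac{34}{9}$)
$N{\left(\frac{-48 - 70}{83 + 2} \right)} - I{\left(-97 \right)} = \frac{34}{9} - \left(11655 + \left(-97\right)^{2} + 216 \left(-97\right)\right) = \frac{34}{9} - \left(11655 + 9409 - 20952\right) = \frac{34}{9} - 112 = - \frac{974}{9}$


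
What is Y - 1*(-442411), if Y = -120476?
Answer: 321935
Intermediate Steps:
Y - 1*(-442411) = -120476 - 1*(-442411) = -120476 + 442411 = 321935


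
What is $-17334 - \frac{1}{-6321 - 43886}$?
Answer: $- \frac{870288137}{50207} \approx -17334.0$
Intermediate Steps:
$-17334 - \frac{1}{-6321 - 43886} = -17334 - \frac{1}{-50207} = -17334 - - \frac{1}{50207} = -17334 + \frac{1}{50207} = - \frac{870288137}{50207}$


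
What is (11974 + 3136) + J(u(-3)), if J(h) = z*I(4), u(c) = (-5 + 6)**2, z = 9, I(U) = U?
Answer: 15146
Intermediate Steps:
u(c) = 1 (u(c) = 1**2 = 1)
J(h) = 36 (J(h) = 9*4 = 36)
(11974 + 3136) + J(u(-3)) = (11974 + 3136) + 36 = 15110 + 36 = 15146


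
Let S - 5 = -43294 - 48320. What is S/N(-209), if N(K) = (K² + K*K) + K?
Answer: -91609/87153 ≈ -1.0511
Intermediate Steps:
N(K) = K + 2*K² (N(K) = (K² + K²) + K = 2*K² + K = K + 2*K²)
S = -91609 (S = 5 + (-43294 - 48320) = 5 - 91614 = -91609)
S/N(-209) = -91609*(-1/(209*(1 + 2*(-209)))) = -91609*(-1/(209*(1 - 418))) = -91609/((-209*(-417))) = -91609/87153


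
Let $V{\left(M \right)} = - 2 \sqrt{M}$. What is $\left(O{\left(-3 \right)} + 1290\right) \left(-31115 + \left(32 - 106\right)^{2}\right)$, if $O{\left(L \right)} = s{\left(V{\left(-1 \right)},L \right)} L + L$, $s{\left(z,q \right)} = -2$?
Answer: $-33151227$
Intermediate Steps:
$O{\left(L \right)} = - L$ ($O{\left(L \right)} = - 2 L + L = - L$)
$\left(O{\left(-3 \right)} + 1290\right) \left(-31115 + \left(32 - 106\right)^{2}\right) = \left(\left(-1\right) \left(-3\right) + 1290\right) \left(-31115 + \left(32 - 106\right)^{2}\right) = \left(3 + 1290\right) \left(-31115 + \left(-74\right)^{2}\right) = 1293 \left(-31115 + 5476\right) = 1293 \left(-25639\right) = -33151227$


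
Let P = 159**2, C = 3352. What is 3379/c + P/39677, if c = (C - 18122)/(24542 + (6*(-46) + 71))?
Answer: -3262453704101/586029290 ≈ -5567.0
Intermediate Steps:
P = 25281
c = -14770/24337 (c = (3352 - 18122)/(24542 + (6*(-46) + 71)) = -14770/(24542 + (-276 + 71)) = -14770/(24542 - 205) = -14770/24337 ≈ -0.60689)
3379/c + P/39677 = 3379/(-14770/24337) + 25281/39677 = 3379*(-24337/14770) + 25281*(1/39677) = -82234723/14770 + 25281/39677 = -3262453704101/586029290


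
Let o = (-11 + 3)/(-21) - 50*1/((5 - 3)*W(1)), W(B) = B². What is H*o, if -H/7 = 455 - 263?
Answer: 33088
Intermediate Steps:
H = -1344 (H = -7*(455 - 263) = -7*192 = -1344)
o = -517/21 (o = (-11 + 3)/(-21) - 50/(5 - 3) = -8*(-1/21) - 50/(1*2) = 8/21 - 50/2 = 8/21 - 50*½ = 8/21 - 25 = -517/21 ≈ -24.619)
H*o = -1344*(-517/21) = 33088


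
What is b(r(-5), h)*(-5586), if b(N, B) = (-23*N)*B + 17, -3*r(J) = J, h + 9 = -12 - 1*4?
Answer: -5448212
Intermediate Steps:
h = -25 (h = -9 + (-12 - 1*4) = -9 + (-12 - 4) = -9 - 16 = -25)
r(J) = -J/3
b(N, B) = 17 - 23*B*N (b(N, B) = -23*B*N + 17 = 17 - 23*B*N)
b(r(-5), h)*(-5586) = (17 - 23*(-25)*(-1/3*(-5)))*(-5586) = (17 - 23*(-25)*5/3)*(-5586) = (17 + 2875/3)*(-5586) = (2926/3)*(-5586) = -5448212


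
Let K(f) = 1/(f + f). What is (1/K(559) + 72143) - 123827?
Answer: -50566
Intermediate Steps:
K(f) = 1/(2*f)
(1/K(559) + 72143) - 123827 = (1/((½)/559) + 72143) - 123827 = (1/((½)*(1/559)) + 72143) - 123827 = (1/(1/1118) + 72143) - 123827 = (1118 + 72143) - 123827 = 73261 - 123827 = -50566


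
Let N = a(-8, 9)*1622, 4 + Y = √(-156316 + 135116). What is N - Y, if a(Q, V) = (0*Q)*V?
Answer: 4 - 20*I*√53 ≈ 4.0 - 145.6*I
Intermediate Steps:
a(Q, V) = 0 (a(Q, V) = 0*V = 0)
Y = -4 + 20*I*√53 (Y = -4 + √(-156316 + 135116) = -4 + √(-21200) = -4 + 20*I*√53 ≈ -4.0 + 145.6*I)
N = 0 (N = 0*1622 = 0)
N - Y = 0 - (-4 + 20*I*√53) = 0 + (4 - 20*I*√53) = 4 - 20*I*√53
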